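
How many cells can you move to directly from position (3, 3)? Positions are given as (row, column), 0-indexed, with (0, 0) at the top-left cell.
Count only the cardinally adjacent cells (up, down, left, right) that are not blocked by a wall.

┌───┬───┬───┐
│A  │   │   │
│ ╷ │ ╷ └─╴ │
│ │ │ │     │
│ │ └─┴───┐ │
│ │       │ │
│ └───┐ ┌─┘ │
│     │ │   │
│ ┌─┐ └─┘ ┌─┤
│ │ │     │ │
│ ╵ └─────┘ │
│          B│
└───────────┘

Checking passable neighbors of (3, 3):
Neighbors: (2, 3)
Count: 1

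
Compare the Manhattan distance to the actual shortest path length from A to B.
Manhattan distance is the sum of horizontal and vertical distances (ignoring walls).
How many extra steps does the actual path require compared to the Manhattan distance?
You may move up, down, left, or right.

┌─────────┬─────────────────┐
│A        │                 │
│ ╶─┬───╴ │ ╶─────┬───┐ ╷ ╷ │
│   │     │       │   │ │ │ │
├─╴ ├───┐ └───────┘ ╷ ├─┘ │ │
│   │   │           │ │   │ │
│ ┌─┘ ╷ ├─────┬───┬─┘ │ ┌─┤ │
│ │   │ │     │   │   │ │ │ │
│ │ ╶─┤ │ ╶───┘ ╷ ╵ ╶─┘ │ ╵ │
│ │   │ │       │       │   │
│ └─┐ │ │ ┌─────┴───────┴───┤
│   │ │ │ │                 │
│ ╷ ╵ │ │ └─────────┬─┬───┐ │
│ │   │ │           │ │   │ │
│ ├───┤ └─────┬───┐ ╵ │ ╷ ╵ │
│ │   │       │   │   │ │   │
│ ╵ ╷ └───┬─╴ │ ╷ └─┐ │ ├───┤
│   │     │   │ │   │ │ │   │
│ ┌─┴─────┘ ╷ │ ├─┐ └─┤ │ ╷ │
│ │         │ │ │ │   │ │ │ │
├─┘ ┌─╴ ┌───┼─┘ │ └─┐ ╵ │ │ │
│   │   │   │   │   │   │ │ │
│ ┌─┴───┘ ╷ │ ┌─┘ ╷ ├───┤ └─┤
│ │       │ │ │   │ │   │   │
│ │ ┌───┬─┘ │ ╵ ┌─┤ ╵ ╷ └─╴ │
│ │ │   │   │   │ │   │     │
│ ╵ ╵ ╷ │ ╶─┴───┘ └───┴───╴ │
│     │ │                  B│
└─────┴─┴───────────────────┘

Manhattan distance: |13 - 0| + |13 - 0| = 26
Actual path length: 58
Extra steps: 58 - 26 = 32

Solution:

┌─────────┬─────────────────┐
│A        │                 │
│ ╶─┬───╴ │ ╶─────┬───┐ ╷ ╷ │
│↳ ↓│     │       │   │ │ │ │
├─╴ ├───┐ └───────┘ ╷ ├─┘ │ │
│↓ ↲│↱ ↓│           │ │   │ │
│ ┌─┘ ╷ ├─────┬───┬─┘ │ ┌─┤ │
│↓│↱ ↑│↓│     │   │   │ │ │ │
│ │ ╶─┤ │ ╶───┘ ╷ ╵ ╶─┘ │ ╵ │
│↓│↑ ↰│↓│       │       │   │
│ └─┐ │ │ ┌─────┴───────┴───┤
│↳ ↓│↑│↓│ │                 │
│ ╷ ╵ │ │ └─────────┬─┬───┐ │
│ │↳ ↑│↓│           │ │   │ │
│ ├───┤ └─────┬───┐ ╵ │ ╷ ╵ │
│ │   │↳ → → ↓│   │   │ │   │
│ ╵ ╷ └───┬─╴ │ ╷ └─┐ │ ├───┤
│   │     │↓ ↲│ │   │ │ │   │
│ ┌─┴─────┘ ╷ │ ├─┐ └─┤ │ ╷ │
│ │↓ ← ← ← ↲│ │ │ │   │ │ │ │
├─┘ ┌─╴ ┌───┼─┘ │ └─┐ ╵ │ │ │
│↓ ↲│   │↱ ↓│   │   │   │ │ │
│ ┌─┴───┘ ╷ │ ┌─┘ ╷ ├───┤ └─┤
│↓│↱ → → ↑│↓│ │   │ │   │   │
│ │ ┌───┬─┘ │ ╵ ┌─┤ ╵ ╷ └─╴ │
│↓│↑│   │↓ ↲│   │ │   │     │
│ ╵ ╵ ╷ │ ╶─┴───┘ └───┴───╴ │
│↳ ↑  │ │↳ → → → → → → → → B│
└─────┴─┴───────────────────┘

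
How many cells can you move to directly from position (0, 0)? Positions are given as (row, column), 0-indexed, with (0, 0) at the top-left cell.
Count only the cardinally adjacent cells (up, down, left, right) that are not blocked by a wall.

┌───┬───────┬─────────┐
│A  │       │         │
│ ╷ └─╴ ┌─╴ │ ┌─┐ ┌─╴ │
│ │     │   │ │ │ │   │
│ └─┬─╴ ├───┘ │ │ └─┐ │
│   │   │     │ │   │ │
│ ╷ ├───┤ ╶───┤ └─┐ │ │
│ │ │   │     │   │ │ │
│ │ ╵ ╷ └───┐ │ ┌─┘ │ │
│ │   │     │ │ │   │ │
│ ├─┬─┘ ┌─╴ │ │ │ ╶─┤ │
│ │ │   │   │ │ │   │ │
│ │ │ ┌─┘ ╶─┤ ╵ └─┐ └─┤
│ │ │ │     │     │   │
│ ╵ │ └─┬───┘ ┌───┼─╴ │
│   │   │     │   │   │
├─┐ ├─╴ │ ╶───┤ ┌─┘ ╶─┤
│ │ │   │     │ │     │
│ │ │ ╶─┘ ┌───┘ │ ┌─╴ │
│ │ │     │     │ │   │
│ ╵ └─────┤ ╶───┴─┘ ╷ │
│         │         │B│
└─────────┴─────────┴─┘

Checking passable neighbors of (0, 0):
Neighbors: (1, 0), (0, 1)
Count: 2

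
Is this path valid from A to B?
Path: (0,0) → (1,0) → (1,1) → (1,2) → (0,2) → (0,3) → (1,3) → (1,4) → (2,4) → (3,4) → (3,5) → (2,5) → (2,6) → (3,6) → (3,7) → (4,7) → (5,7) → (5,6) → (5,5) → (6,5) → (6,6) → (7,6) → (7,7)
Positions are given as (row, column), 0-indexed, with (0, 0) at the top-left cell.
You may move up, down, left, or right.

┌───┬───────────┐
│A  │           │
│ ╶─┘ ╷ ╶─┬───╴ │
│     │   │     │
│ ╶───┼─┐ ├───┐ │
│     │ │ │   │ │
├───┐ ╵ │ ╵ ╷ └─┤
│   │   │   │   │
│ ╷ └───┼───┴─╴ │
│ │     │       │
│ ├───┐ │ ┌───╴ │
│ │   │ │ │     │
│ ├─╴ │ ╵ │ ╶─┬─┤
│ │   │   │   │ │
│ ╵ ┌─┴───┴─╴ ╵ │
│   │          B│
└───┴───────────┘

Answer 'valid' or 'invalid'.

Checking path validity:
Result: All consecutive moves are passable.

valid

Correct solution:

┌───┬───────────┐
│A  │↱ ↓        │
│ ╶─┘ ╷ ╶─┬───╴ │
│↳ → ↑│↳ ↓│     │
│ ╶───┼─┐ ├───┐ │
│     │ │↓│↱ ↓│ │
├───┐ ╵ │ ╵ ╷ └─┤
│   │   │↳ ↑│↳ ↓│
│ ╷ └───┼───┴─╴ │
│ │     │      ↓│
│ ├───┐ │ ┌───╴ │
│ │   │ │ │↓ ← ↲│
│ ├─╴ │ ╵ │ ╶─┬─┤
│ │   │   │↳ ↓│ │
│ ╵ ┌─┴───┴─╴ ╵ │
│   │        ↳ B│
└───┴───────────┘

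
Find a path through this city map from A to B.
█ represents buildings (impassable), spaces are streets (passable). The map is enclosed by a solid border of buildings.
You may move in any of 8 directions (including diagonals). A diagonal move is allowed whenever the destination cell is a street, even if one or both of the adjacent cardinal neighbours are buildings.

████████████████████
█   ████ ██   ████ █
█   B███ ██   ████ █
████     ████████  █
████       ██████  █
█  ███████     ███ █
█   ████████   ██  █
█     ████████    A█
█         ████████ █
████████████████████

Finding the shortest path from A to B:
Movement: 8-directional
Path length: 14 steps
Directions: left → left → left → left → up-left → left → up-left → left → up-left → left → left → left → up-left → up-left

Solution:

████████████████████
█   ████ ██   ████ █
█   B███ ██   ████ █
████ ↖   ████████  █
████  ↖←←← ██████  █
█  ███████↖←   ███ █
█   ████████↖← ██  █
█     ████████↖←←←A█
█         ████████ █
████████████████████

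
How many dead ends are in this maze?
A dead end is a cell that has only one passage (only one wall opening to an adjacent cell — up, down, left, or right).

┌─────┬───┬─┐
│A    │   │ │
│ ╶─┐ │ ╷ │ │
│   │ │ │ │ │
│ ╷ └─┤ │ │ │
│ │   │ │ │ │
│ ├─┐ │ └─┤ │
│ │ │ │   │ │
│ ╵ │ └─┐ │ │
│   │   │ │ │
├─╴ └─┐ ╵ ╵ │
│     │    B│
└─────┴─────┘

Checking each cell for number of passages:

Dead ends found at positions:
  (0, 5)
  (1, 2)
  (2, 4)
  (3, 1)
  (5, 0)
  (5, 2)
Total dead ends: 6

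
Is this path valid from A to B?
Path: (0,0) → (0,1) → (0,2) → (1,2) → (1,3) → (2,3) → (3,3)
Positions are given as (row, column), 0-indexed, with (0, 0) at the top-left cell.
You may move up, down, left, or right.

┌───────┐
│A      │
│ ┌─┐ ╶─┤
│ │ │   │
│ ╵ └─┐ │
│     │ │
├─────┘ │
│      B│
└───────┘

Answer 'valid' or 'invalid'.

Checking path validity:
Result: All consecutive moves are passable.

valid

Correct solution:

┌───────┐
│A → ↓  │
│ ┌─┐ ╶─┤
│ │ │↳ ↓│
│ ╵ └─┐ │
│     │↓│
├─────┘ │
│      B│
└───────┘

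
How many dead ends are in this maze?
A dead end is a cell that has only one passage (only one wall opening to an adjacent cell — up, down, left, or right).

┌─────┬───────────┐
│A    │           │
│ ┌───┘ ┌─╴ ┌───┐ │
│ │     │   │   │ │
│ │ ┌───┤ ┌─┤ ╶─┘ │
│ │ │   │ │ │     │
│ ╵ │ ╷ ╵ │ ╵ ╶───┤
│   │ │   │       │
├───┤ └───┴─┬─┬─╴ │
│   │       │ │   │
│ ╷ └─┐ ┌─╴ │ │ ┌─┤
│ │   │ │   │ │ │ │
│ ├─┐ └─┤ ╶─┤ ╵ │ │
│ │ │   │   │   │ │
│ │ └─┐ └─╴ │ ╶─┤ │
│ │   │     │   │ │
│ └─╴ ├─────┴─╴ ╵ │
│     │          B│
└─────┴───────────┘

Checking each cell for number of passages:

Dead ends found at positions:
  (0, 2)
  (1, 7)
  (2, 5)
  (4, 6)
  (5, 3)
  (5, 8)
  (6, 1)
  (8, 3)
Total dead ends: 8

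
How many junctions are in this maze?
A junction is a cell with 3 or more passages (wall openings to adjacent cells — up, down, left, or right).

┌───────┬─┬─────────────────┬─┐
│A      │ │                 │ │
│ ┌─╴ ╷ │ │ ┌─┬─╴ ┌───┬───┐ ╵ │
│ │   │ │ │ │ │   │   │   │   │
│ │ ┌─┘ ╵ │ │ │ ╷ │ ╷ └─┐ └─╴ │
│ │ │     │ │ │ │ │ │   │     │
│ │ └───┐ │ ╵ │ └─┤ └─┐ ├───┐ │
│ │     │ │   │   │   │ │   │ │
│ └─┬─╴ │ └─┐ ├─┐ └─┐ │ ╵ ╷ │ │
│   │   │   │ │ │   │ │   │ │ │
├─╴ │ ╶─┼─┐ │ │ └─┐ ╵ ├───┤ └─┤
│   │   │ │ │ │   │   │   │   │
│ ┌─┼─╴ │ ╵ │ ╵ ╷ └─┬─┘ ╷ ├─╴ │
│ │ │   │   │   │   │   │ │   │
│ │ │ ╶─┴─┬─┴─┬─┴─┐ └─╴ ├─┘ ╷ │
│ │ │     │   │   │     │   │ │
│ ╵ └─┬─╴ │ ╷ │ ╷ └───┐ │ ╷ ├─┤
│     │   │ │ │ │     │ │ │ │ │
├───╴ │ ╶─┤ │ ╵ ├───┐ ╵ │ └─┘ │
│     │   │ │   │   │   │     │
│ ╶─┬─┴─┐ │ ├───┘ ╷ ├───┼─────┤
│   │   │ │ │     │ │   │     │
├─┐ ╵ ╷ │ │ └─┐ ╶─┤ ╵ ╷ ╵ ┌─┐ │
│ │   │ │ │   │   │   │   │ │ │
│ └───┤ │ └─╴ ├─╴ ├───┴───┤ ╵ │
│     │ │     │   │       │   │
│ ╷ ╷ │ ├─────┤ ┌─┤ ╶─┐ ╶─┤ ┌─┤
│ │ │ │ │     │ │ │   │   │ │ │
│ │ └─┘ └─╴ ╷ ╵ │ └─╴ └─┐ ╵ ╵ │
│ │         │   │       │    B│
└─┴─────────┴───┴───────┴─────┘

Checking each cell for number of passages:

Junctions found (3+ passages):
  (0, 2): 3 passages
  (0, 8): 3 passages
  (1, 8): 3 passages
  (1, 14): 3 passages
  (2, 3): 3 passages
  (2, 4): 3 passages
  (2, 14): 3 passages
  (3, 6): 3 passages
  (5, 7): 3 passages
  (6, 11): 3 passages
  (6, 14): 3 passages
  (7, 11): 3 passages
  (7, 13): 3 passages
  (8, 1): 3 passages
  (10, 7): 3 passages
  (12, 0): 3 passages
  (12, 1): 3 passages
  (12, 11): 3 passages
  (12, 13): 3 passages
  (13, 5): 3 passages
  (14, 3): 3 passages
  (14, 10): 3 passages
  (14, 13): 3 passages
Total junctions: 23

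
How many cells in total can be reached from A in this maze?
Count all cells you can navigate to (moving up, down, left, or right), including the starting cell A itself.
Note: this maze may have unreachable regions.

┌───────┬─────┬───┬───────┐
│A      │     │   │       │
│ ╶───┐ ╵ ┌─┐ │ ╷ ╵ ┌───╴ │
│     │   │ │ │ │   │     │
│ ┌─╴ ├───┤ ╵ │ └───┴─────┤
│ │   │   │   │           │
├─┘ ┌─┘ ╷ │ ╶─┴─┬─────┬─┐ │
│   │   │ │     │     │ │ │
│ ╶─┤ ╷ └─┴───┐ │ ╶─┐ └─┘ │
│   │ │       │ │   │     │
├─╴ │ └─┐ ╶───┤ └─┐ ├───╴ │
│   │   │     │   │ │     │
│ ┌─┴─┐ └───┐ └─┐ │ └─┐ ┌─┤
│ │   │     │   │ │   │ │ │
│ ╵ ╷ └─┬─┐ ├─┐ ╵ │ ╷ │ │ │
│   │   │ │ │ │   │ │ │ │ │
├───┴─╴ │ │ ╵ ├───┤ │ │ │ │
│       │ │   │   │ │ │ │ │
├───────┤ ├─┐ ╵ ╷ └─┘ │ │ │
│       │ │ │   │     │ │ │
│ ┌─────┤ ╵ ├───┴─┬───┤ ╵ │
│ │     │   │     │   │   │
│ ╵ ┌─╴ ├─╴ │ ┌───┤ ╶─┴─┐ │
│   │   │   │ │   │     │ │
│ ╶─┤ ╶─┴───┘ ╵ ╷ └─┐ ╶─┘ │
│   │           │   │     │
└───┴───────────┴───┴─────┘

Using BFS/flood-fill to find all reachable cells from A:
Maze size: 13 × 13 = 169 total cells
37 cell(s) are walled off and cannot be reached from A.
Reachable cells: 132

Reachable region (· marks reachable cells):

┌───────┬─────┬───┬───────┐
│A · · ·│· · ·│· ·│· · · ·│
│ ╶───┐ ╵ ┌─┐ │ ╷ ╵ ┌───╴ │
│· · ·│· ·│·│·│·│· ·│· · ·│
│ ┌─╴ ├───┤ ╵ │ └───┴─────┤
│·│· ·│· ·│· ·│· · · · · ·│
├─┘ ┌─┘ ╷ │ ╶─┴─┬─────┬─┐ │
│· ·│· ·│·│· · ·│· · ·│ │·│
│ ╶─┤ ╷ └─┴───┐ │ ╶─┐ └─┘ │
│· ·│·│· · · ·│·│· ·│· · ·│
├─╴ │ └─┐ ╶───┤ └─┐ ├───╴ │
│· ·│· ·│· · ·│· ·│·│· · ·│
│ ┌─┴─┐ └───┐ └─┐ │ └─┐ ┌─┤
│·│· ·│· · ·│· ·│·│· ·│·│·│
│ ╵ ╷ └─┬─┐ ├─┐ ╵ │ ╷ │ │ │
│· ·│· ·│ │·│·│· ·│·│·│·│·│
├───┴─╴ │ │ ╵ ├───┤ │ │ │ │
│· · · ·│ │· ·│· ·│·│·│·│·│
├───────┤ ├─┐ ╵ ╷ └─┘ │ │ │
│       │ │ │· ·│· · ·│·│·│
│ ┌─────┤ ╵ ├───┴─┬───┤ ╵ │
│ │     │   │     │· ·│· ·│
│ ╵ ┌─╴ ├─╴ │ ┌───┤ ╶─┴─┐ │
│   │   │   │ │   │· · ·│·│
│ ╶─┤ ╶─┴───┘ ╵ ╷ └─┐ ╶─┘ │
│   │           │   │· · ·│
└───┴───────────┴───┴─────┘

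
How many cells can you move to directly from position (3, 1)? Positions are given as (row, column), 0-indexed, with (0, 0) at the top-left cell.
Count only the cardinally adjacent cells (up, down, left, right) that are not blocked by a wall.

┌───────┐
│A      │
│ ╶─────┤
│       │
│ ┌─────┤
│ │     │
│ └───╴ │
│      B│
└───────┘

Checking passable neighbors of (3, 1):
Neighbors: (3, 0), (3, 2)
Count: 2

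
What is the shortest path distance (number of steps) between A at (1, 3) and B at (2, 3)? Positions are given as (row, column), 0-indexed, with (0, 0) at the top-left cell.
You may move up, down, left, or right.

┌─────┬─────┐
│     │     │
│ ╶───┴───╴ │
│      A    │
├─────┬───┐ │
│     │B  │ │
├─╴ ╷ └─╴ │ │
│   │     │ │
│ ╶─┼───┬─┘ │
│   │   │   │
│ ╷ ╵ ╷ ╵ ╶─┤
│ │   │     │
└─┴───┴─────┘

Finding path from (1, 3) to (2, 3):
Path: (1,3) → (1,4) → (1,5) → (2,5) → (3,5) → (4,5) → (4,4) → (5,4) → (5,3) → (4,3) → (4,2) → (5,2) → (5,1) → (4,1) → (4,0) → (3,0) → (3,1) → (2,1) → (2,2) → (3,2) → (3,3) → (3,4) → (2,4) → (2,3)
Distance: 23 steps

Solution:

┌─────┬─────┐
│     │     │
│ ╶───┴───╴ │
│      A → ↓│
├─────┬───┐ │
│  ↱ ↓│B ↰│↓│
├─╴ ╷ └─╴ │ │
│↱ ↑│↳ → ↑│↓│
│ ╶─┼───┬─┘ │
│↑ ↰│↓ ↰│↓ ↲│
│ ╷ ╵ ╷ ╵ ╶─┤
│ │↑ ↲│↑ ↲  │
└─┴───┴─────┘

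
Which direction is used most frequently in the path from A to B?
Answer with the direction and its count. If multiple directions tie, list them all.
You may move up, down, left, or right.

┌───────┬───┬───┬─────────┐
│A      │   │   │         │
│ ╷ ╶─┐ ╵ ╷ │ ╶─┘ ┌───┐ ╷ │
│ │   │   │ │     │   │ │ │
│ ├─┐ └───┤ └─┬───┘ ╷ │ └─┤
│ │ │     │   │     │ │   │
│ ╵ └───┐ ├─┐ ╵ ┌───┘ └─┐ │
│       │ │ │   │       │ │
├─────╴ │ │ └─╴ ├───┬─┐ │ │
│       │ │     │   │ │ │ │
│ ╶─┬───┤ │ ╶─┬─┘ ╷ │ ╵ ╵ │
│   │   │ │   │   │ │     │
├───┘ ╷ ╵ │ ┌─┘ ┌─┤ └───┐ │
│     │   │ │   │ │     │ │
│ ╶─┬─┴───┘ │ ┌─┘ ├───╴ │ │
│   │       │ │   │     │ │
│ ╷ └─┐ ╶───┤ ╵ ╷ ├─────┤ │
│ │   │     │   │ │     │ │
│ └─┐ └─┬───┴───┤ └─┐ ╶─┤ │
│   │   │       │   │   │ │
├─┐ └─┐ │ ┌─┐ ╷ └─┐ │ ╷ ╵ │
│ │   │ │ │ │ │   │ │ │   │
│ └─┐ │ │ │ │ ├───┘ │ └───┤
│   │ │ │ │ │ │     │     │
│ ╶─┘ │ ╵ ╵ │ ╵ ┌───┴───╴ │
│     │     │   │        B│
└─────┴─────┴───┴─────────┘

Directions: right, right, right, down, right, up, right, down, down, right, down, right, up, right, right, up, right, down, down, right, down, down, right, down, down, down, down, down, left, up, left, down, down, right, right, down
Counts: {'right': 14, 'down': 16, 'up': 4, 'left': 2}
Most common: down (16 times)

Solution:

┌───────┬───┬───┬─────────┐
│A → → ↓│↱ ↓│   │         │
│ ╷ ╶─┐ ╵ ╷ │ ╶─┘ ┌───┐ ╷ │
│ │   │↳ ↑│↓│     │↱ ↓│ │ │
│ ├─┐ └───┤ └─┬───┘ ╷ │ └─┤
│ │ │     │↳ ↓│↱ → ↑│↓│   │
│ ╵ └───┐ ├─┐ ╵ ┌───┘ └─┐ │
│       │ │ │↳ ↑│    ↳ ↓│ │
├─────╴ │ │ └─╴ ├───┬─┐ │ │
│       │ │     │   │ │↓│ │
│ ╶─┬───┤ │ ╶─┬─┘ ╷ │ ╵ ╵ │
│   │   │ │   │   │ │  ↳ ↓│
├───┘ ╷ ╵ │ ┌─┘ ┌─┤ └───┐ │
│     │   │ │   │ │     │↓│
│ ╶─┬─┴───┘ │ ┌─┘ ├───╴ │ │
│   │       │ │   │     │↓│
│ ╷ └─┐ ╶───┤ ╵ ╷ ├─────┤ │
│ │   │     │   │ │     │↓│
│ └─┐ └─┬───┴───┤ └─┐ ╶─┤ │
│   │   │       │   │↓ ↰│↓│
├─┐ └─┐ │ ┌─┐ ╷ └─┐ │ ╷ ╵ │
│ │   │ │ │ │ │   │ │↓│↑ ↲│
│ └─┐ │ │ │ │ ├───┘ │ └───┤
│   │ │ │ │ │ │     │↳ → ↓│
│ ╶─┘ │ ╵ ╵ │ ╵ ┌───┴───╴ │
│     │     │   │        B│
└─────┴─────┴───┴─────────┘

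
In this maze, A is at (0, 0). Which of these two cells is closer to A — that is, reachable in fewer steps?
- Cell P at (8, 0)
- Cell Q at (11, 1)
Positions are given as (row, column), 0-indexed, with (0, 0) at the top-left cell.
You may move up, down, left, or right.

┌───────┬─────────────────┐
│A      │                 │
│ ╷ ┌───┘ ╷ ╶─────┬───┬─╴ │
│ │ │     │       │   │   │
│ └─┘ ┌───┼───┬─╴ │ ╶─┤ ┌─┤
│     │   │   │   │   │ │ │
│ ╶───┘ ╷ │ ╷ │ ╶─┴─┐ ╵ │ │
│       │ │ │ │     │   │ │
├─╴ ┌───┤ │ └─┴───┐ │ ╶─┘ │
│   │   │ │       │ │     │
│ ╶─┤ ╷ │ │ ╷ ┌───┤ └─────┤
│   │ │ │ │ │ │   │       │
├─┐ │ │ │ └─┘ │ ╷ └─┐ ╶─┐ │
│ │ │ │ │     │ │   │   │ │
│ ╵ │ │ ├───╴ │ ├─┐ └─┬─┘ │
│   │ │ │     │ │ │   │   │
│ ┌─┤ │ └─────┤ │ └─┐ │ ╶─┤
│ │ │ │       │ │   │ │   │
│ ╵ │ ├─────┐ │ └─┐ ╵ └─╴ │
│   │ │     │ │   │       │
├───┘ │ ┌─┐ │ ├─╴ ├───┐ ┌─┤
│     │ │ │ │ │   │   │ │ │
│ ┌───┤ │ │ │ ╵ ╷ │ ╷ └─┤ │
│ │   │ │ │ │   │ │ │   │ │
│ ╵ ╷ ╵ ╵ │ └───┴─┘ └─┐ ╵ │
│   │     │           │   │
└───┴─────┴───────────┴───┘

Shortest path A → P at (8, 0): 12 steps
Shortest path A → Q at (11, 1): 70 steps

P is closer (12 steps vs 70 steps).

Path to P:

┌───────┬─────────────────┐
│A      │                 │
│ ╷ ┌───┘ ╷ ╶─────┬───┬─╴ │
│↓│ │     │       │   │   │
│ └─┘ ┌───┼───┬─╴ │ ╶─┤ ┌─┤
│↓    │   │   │   │   │ │ │
│ ╶───┘ ╷ │ ╷ │ ╶─┴─┐ ╵ │ │
│↳ ↓    │ │ │ │     │   │ │
├─╴ ┌───┤ │ └─┴───┐ │ ╶─┘ │
│↓ ↲│   │ │       │ │     │
│ ╶─┤ ╷ │ │ ╷ ┌───┤ └─────┤
│↳ ↓│ │ │ │ │ │   │       │
├─┐ │ │ │ └─┘ │ ╷ └─┐ ╶─┐ │
│ │↓│ │ │     │ │   │   │ │
│ ╵ │ │ ├───╴ │ ├─┐ └─┬─┘ │
│↓ ↲│ │ │     │ │ │   │   │
│ ┌─┤ │ └─────┤ │ └─┐ │ ╶─┤
│P│ │ │       │ │   │ │   │
│ ╵ │ ├─────┐ │ └─┐ ╵ └─╴ │
│   │ │     │ │   │       │
├───┘ │ ┌─┐ │ ├─╴ ├───┐ ┌─┤
│     │ │ │ │ │   │   │ │ │
│ ┌───┤ │ │ │ ╵ ╷ │ ╷ └─┤ │
│ │   │ │ │ │   │ │ │   │ │
│ ╵ ╷ ╵ ╵ │ └───┴─┘ └─┐ ╵ │
│   │     │           │   │
└───┴─────┴───────────┴───┘

Path to Q:

┌───────┬─────────────────┐
│A      │↱ ↓              │
│ ╷ ┌───┘ ╷ ╶─────┬───┬─╴ │
│↓│ │↱ → ↑│↳ → → ↓│   │   │
│ └─┘ ┌───┼───┬─╴ │ ╶─┤ ┌─┤
│↳ → ↑│   │   │↓ ↲│   │ │ │
│ ╶───┘ ╷ │ ╷ │ ╶─┴─┐ ╵ │ │
│       │ │ │ │↳ → ↓│   │ │
├─╴ ┌───┤ │ └─┴───┐ │ ╶─┘ │
│   │↓ ↰│ │       │↓│     │
│ ╶─┤ ╷ │ │ ╷ ┌───┤ └─────┤
│   │↓│↑│ │ │ │↓ ↰│↳ → → ↓│
├─┐ │ │ │ └─┘ │ ╷ └─┐ ╶─┐ │
│ │ │↓│↑│     │↓│↑ ↰│   │↓│
│ ╵ │ │ ├───╴ │ ├─┐ └─┬─┘ │
│   │↓│↑│     │↓│ │↑ ↰│↓ ↲│
│ ┌─┤ │ └─────┤ │ └─┐ │ ╶─┤
│ │ │↓│↑ ← ← ↰│↓│   │↑│↳ ↓│
│ ╵ │ ├─────┐ │ └─┐ ╵ └─╴ │
│   │↓│     │↑│↳ ↓│  ↑ ← ↲│
├───┘ │ ┌─┐ │ ├─╴ ├───┐ ┌─┤
│↓ ← ↲│ │ │ │↑│↓ ↲│   │ │ │
│ ┌───┤ │ │ │ ╵ ╷ │ ╷ └─┤ │
│↓│Q  │ │ │ │↑ ↲│ │ │   │ │
│ ╵ ╷ ╵ ╵ │ └───┴─┘ └─┐ ╵ │
│↳ ↑│     │           │   │
└───┴─────┴───────────┴───┘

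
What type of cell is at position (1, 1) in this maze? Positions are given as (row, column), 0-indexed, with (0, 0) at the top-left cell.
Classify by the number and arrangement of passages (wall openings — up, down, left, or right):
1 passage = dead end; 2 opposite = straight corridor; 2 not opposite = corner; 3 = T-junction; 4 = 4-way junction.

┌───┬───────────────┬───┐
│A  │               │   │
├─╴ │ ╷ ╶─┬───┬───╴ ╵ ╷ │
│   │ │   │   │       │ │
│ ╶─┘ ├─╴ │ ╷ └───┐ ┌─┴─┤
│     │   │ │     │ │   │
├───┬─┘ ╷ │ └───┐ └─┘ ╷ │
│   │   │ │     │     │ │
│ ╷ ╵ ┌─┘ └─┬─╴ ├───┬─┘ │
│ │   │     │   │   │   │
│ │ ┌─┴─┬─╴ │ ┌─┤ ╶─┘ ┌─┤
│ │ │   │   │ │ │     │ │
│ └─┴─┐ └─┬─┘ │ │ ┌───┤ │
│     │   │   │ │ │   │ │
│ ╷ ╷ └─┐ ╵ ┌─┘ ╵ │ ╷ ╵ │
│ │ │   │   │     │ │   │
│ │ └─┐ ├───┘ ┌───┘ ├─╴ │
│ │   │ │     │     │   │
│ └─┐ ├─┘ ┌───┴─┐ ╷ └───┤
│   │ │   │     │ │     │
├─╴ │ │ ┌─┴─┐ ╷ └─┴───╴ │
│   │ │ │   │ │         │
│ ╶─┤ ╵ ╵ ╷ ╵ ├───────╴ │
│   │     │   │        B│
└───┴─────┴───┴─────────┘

Checking cell at (1, 1):
Number of passages: 2
Cell type: corner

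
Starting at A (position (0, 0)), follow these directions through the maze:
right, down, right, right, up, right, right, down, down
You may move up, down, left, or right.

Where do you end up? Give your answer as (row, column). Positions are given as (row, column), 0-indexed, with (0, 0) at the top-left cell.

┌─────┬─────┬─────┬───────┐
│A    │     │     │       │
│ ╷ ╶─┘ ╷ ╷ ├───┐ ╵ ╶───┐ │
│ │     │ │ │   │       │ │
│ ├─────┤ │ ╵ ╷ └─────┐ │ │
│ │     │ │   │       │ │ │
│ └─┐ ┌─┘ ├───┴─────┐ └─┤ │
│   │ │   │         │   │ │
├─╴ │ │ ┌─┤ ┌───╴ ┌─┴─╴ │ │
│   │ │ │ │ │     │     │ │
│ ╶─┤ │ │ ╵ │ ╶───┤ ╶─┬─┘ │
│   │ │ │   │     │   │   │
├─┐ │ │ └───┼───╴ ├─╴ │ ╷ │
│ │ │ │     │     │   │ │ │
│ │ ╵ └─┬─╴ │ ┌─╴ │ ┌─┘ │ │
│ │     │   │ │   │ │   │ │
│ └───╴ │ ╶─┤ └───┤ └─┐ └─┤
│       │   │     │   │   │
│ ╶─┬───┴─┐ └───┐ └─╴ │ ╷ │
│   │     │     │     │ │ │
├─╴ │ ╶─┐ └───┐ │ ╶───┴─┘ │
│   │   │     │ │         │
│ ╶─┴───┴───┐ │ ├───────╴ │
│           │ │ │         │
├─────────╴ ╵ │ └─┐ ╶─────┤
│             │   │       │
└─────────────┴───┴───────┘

Following directions step by step:
Start: (0, 0)
  right: (0, 0) → (0, 1)
  down: (0, 1) → (1, 1)
  right: (1, 1) → (1, 2)
  right: (1, 2) → (1, 3)
  up: (1, 3) → (0, 3)
  right: (0, 3) → (0, 4)
  right: (0, 4) → (0, 5)
  down: (0, 5) → (1, 5)
  down: (1, 5) → (2, 5)
Final position: (2, 5)

Path taken:

┌─────┬─────┬─────┬───────┐
│A ↓  │↱ → ↓│     │       │
│ ╷ ╶─┘ ╷ ╷ ├───┐ ╵ ╶───┐ │
│ │↳ → ↑│ │↓│   │       │ │
│ ├─────┤ │ ╵ ╷ └─────┐ │ │
│ │     │ │B  │       │ │ │
│ └─┐ ┌─┘ ├───┴─────┐ └─┤ │
│   │ │   │         │   │ │
├─╴ │ │ ┌─┤ ┌───╴ ┌─┴─╴ │ │
│   │ │ │ │ │     │     │ │
│ ╶─┤ │ │ ╵ │ ╶───┤ ╶─┬─┘ │
│   │ │ │   │     │   │   │
├─┐ │ │ └───┼───╴ ├─╴ │ ╷ │
│ │ │ │     │     │   │ │ │
│ │ ╵ └─┬─╴ │ ┌─╴ │ ┌─┘ │ │
│ │     │   │ │   │ │   │ │
│ └───╴ │ ╶─┤ └───┤ └─┐ └─┤
│       │   │     │   │   │
│ ╶─┬───┴─┐ └───┐ └─╴ │ ╷ │
│   │     │     │     │ │ │
├─╴ │ ╶─┐ └───┐ │ ╶───┴─┘ │
│   │   │     │ │         │
│ ╶─┴───┴───┐ │ ├───────╴ │
│           │ │ │         │
├─────────╴ ╵ │ └─┐ ╶─────┤
│             │   │       │
└─────────────┴───┴───────┘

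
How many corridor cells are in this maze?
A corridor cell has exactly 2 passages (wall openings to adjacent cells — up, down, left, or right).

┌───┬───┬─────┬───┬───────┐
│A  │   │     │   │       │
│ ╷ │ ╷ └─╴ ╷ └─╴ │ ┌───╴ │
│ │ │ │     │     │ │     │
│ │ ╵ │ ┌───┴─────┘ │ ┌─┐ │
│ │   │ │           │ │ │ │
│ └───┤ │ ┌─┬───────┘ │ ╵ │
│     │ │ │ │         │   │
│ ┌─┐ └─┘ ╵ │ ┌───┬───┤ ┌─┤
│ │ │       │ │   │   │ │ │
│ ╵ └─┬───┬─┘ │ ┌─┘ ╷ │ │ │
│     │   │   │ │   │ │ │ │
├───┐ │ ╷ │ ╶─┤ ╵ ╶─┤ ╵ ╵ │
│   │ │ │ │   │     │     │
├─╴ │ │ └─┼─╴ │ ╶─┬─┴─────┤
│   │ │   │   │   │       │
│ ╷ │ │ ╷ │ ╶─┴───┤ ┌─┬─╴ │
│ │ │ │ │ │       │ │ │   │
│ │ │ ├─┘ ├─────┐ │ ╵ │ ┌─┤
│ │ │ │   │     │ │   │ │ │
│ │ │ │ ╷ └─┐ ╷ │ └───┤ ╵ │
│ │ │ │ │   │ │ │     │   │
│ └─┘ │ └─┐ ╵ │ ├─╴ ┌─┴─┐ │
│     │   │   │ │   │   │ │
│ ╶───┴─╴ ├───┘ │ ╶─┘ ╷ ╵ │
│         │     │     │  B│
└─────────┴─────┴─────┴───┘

Counting cells with exactly 2 passages:
Total corridor cells: 133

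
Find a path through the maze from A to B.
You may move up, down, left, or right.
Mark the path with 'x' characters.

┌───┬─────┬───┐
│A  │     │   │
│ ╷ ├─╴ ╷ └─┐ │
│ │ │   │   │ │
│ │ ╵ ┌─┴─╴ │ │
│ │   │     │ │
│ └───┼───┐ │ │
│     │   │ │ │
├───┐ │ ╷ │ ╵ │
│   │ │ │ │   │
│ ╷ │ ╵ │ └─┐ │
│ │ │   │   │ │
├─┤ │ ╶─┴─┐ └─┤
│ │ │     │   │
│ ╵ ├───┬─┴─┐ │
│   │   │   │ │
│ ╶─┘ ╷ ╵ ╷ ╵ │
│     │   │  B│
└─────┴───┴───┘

Finding the shortest path through the maze:
Path length: 18 steps
Directions: down → down → down → right → right → down → down → right → up → up → right → down → down → right → down → right → down → down

Solution:

┌───┬─────┬───┐
│A  │     │   │
│ ╷ ├─╴ ╷ └─┐ │
│x│ │   │   │ │
│ │ ╵ ┌─┴─╴ │ │
│x│   │     │ │
│ └───┼───┐ │ │
│x x x│x x│ │ │
├───┐ │ ╷ │ ╵ │
│   │x│x│x│   │
│ ╷ │ ╵ │ └─┐ │
│ │ │x x│x x│ │
├─┤ │ ╶─┴─┐ └─┤
│ │ │     │x x│
│ ╵ ├───┬─┴─┐ │
│   │   │   │x│
│ ╶─┘ ╷ ╵ ╷ ╵ │
│     │   │  B│
└─────┴───┴───┘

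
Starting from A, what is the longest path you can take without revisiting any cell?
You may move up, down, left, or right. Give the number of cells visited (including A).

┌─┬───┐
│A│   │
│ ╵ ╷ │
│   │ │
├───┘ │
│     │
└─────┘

Finding longest simple path using DFS:
Start: (0, 0)
Longest path visits 9 cells
Path: A → down → right → up → right → down → down → left → left

Solution:

┌─┬───┐
│A│↱ ↓│
│ ╵ ╷ │
│↳ ↑│↓│
├───┘ │
│B ← ↲│
└─────┘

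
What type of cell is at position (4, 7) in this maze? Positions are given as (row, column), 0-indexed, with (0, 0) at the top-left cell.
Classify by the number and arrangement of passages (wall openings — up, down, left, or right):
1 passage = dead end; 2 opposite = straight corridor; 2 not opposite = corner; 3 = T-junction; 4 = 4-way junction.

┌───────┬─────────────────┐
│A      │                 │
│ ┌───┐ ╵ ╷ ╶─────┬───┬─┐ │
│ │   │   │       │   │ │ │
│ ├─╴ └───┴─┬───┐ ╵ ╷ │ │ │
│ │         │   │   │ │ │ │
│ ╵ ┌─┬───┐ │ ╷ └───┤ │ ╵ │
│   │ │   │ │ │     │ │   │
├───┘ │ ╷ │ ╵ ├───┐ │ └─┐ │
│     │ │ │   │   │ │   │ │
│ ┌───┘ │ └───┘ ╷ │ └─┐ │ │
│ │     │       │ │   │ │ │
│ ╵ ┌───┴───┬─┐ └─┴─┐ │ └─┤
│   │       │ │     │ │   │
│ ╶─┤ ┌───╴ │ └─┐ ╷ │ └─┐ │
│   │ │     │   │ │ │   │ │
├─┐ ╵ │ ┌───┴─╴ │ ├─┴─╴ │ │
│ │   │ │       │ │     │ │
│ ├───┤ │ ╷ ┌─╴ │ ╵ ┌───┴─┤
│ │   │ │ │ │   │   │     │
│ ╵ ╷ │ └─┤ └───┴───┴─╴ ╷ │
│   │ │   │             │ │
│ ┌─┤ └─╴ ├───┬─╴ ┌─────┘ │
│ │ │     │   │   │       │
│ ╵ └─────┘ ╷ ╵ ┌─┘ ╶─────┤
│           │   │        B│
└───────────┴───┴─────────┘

Checking cell at (4, 7):
Number of passages: 2
Cell type: corner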